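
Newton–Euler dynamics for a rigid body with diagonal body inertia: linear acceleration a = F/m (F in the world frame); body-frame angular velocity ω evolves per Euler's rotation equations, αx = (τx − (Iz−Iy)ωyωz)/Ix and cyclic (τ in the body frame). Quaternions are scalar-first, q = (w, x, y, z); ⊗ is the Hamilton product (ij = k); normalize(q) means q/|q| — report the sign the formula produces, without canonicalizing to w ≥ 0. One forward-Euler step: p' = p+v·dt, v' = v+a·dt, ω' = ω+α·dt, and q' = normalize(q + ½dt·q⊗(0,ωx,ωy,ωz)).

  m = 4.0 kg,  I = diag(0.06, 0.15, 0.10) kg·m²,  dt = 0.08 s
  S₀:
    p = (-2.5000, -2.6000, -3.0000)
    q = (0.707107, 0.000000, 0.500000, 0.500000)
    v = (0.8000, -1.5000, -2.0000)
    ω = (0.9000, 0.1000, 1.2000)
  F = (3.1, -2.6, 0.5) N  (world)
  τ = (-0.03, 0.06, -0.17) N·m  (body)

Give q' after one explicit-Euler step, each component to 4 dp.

q⊗(0,ω) = (-0.6500000, 1.1863963, 0.5207107, 0.3985284)
q' = normalize(q + ½dt·q⊗(0,ω)) = (0.6799, 0.0474, 0.5199, 0.5150)

q' = (0.6799, 0.0474, 0.5199, 0.5150)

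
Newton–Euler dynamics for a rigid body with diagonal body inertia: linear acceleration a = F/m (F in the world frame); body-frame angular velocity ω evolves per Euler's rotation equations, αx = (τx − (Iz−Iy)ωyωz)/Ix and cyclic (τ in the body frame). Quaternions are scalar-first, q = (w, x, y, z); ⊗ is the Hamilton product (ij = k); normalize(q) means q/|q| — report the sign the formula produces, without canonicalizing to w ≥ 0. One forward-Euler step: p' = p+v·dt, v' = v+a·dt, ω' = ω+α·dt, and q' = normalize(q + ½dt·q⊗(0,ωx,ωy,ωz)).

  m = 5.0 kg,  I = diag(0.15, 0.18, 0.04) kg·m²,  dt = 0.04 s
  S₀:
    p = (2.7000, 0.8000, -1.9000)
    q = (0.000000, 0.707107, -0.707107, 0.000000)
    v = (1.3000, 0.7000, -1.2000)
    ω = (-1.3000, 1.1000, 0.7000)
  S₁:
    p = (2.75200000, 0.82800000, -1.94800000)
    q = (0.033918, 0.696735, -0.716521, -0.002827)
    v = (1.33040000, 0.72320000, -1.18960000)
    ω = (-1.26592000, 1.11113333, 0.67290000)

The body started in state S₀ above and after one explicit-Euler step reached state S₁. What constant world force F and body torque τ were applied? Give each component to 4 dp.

F = (3.8000, 2.9000, 1.3000)
τ = (0.0200, -0.0500, -0.0700)

velocity change Δv = (0.03040000, 0.02320000, 0.01040000)
F = m·Δv/dt = (3.8000, 2.9000, 1.3000)
rate change Δω = (0.03408000, 0.01113333, -0.02710000)
precession coupling = (-0.1078, -0.1001, -0.0429)
applied torque τ = (0.0200, -0.0500, -0.0700)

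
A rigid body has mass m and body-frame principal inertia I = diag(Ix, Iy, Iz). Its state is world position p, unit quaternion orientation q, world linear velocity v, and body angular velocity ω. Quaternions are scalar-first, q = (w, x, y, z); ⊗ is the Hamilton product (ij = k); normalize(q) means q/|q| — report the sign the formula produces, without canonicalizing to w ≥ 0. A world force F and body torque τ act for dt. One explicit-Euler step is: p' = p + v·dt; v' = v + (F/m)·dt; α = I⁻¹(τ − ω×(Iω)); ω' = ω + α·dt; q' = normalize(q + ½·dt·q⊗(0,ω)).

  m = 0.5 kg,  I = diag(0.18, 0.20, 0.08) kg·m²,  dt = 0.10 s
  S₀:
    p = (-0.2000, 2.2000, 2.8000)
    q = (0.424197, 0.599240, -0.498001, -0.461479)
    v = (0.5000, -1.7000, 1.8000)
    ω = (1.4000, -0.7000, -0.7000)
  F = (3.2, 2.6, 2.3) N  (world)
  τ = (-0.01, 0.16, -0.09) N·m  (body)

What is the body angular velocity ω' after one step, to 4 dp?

ω' = (1.4271, -0.5710, -0.7880)

(τ − ω×Iω)/I = (0.2711, 1.2900, -0.8800)
ω + α·dt = (1.4271, -0.5710, -0.7880)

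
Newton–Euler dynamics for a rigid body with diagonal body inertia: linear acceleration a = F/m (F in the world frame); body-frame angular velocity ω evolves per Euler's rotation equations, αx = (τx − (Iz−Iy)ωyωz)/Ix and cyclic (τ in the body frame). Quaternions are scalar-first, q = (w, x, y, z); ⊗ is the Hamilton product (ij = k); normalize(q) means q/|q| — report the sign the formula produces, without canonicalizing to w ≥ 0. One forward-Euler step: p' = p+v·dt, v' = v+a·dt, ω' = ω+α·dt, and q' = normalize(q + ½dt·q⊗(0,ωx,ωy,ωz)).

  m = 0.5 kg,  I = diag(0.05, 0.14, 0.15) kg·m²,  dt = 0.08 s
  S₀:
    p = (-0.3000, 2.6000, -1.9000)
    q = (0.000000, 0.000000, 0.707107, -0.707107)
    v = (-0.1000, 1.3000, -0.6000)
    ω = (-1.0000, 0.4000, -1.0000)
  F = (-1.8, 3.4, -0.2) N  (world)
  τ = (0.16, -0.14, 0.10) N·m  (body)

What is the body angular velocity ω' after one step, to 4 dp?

ω' = (-0.7376, 0.3771, -0.9275)

precession coupling ω×(Iω) = (-0.0040, -0.1000, -0.0360)
angular accel α = (3.2800, -0.2857, 0.9067)
new body rate ω' = (-0.7376, 0.3771, -0.9275)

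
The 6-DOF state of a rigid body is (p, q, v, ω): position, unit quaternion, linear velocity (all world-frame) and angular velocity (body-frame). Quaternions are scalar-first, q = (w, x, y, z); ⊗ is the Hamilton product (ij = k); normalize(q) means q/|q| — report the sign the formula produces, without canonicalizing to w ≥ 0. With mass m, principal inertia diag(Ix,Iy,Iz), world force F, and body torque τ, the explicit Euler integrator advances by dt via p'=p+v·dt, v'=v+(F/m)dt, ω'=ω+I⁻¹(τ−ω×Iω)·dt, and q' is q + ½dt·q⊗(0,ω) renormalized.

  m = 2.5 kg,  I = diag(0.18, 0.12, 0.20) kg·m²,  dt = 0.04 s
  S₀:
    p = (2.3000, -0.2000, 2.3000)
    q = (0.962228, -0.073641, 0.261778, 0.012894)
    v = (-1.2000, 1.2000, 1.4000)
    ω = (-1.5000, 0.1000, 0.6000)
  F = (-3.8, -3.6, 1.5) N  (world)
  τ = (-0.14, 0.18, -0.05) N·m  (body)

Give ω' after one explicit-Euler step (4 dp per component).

angular accel α = (-0.8044, 1.3500, -0.2950)
ω' = ω + α·dt = (-1.5322, 0.1540, 0.5882)

ω' = (-1.5322, 0.1540, 0.5882)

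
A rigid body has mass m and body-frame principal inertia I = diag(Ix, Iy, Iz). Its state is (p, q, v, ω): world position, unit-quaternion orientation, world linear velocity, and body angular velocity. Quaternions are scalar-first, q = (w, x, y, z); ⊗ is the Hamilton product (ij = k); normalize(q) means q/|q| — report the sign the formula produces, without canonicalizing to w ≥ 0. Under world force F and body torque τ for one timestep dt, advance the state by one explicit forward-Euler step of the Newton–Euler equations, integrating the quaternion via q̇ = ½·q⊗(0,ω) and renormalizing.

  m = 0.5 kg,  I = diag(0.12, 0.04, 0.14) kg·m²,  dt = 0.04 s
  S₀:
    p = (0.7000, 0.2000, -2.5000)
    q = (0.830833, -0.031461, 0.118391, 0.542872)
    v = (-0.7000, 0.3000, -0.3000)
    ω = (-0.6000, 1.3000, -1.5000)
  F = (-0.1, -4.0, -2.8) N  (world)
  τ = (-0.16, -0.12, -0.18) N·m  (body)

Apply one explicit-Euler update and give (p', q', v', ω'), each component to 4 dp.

p' = (0.6720, 0.2120, -2.5120)
q' = (0.8429, -0.0590, 0.1324, 0.5181)
v' = (-0.7080, -0.0200, -0.5240)
ω' = (-0.5883, 1.1980, -1.5693)

α = I⁻¹(τ − ω×Iω) = (0.2917, -2.5500, -1.7314)
ω + α·dt = (-0.5883, 1.1980, -1.5693)
2q̇ = q⊗(0,ω) = (0.6415231, -1.3818199, 0.7071682, -1.2161142)
updated quaternion q' = (0.8429, -0.0590, 0.1324, 0.5181)
linear accel F/m = (-0.2000, -8.0000, -5.6000)
p' = p + v·dt = (0.6720, 0.2120, -2.5120)
v + (F/m)dt = (-0.7080, -0.0200, -0.5240)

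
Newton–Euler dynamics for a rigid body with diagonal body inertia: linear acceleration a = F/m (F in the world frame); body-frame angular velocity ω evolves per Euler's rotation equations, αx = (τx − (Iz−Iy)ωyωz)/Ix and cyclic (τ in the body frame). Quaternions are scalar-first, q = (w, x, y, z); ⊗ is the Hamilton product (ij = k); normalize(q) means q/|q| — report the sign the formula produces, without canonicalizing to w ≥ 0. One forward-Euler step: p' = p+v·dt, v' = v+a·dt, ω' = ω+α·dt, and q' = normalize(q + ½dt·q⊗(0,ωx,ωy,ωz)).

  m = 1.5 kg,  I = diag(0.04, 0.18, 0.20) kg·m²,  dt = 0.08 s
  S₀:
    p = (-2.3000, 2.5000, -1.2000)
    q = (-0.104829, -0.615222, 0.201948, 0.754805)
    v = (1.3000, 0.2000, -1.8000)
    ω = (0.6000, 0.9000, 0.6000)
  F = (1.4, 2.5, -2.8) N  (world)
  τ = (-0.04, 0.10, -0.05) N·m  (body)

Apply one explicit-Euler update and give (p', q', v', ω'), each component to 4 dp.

new position p' = (-2.1960, 2.5160, -1.3440)
v + (F/m)dt = (1.3747, 0.3333, -1.9493)
precession coupling ω×(Iω) = (0.0108, -0.0576, 0.0756)
angular accel α = (-1.2700, 0.8756, -0.6280)
ω + α·dt = (0.4984, 0.9700, 0.5498)
2q̇ = q⊗(0,ω) = (-0.2655030, -0.6210531, 0.7276701, -0.7377660)
q + ½dt·q⊗(0,ω), renormalized = (-0.1153, -0.6393, 0.2308, 0.7244)

p' = (-2.1960, 2.5160, -1.3440)
q' = (-0.1153, -0.6393, 0.2308, 0.7244)
v' = (1.3747, 0.3333, -1.9493)
ω' = (0.4984, 0.9700, 0.5498)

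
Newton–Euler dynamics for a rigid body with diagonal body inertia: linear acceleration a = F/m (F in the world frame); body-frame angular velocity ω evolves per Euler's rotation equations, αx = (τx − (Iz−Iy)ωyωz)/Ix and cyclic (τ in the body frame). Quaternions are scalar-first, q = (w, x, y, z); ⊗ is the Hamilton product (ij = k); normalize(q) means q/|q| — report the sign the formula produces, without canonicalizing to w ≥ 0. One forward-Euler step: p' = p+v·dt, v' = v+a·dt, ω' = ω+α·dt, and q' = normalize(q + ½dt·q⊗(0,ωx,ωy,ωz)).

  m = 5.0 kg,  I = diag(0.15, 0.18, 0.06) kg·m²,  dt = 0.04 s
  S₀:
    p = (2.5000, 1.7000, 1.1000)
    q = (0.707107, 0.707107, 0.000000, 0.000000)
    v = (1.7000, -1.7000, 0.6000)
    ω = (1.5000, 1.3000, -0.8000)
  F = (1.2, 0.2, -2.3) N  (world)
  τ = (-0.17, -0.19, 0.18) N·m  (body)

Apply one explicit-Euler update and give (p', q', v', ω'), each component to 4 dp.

precession coupling ω×(Iω) = (0.1248, -0.1080, 0.0585)
angular accel α = (-1.9653, -0.4556, 2.0250)
new body rate ω' = (1.4214, 1.2818, -0.7190)
Hamilton product q⊗(0,ω) = (-1.0606605, 1.0606605, 1.4849247, 0.3535535)
updated quaternion q' = (0.6853, 0.7277, 0.0297, 0.0071)
p + v·dt = (2.5680, 1.6320, 1.1240)
v' = v + a·dt = (1.7096, -1.6984, 0.5816)

p' = (2.5680, 1.6320, 1.1240)
q' = (0.6853, 0.7277, 0.0297, 0.0071)
v' = (1.7096, -1.6984, 0.5816)
ω' = (1.4214, 1.2818, -0.7190)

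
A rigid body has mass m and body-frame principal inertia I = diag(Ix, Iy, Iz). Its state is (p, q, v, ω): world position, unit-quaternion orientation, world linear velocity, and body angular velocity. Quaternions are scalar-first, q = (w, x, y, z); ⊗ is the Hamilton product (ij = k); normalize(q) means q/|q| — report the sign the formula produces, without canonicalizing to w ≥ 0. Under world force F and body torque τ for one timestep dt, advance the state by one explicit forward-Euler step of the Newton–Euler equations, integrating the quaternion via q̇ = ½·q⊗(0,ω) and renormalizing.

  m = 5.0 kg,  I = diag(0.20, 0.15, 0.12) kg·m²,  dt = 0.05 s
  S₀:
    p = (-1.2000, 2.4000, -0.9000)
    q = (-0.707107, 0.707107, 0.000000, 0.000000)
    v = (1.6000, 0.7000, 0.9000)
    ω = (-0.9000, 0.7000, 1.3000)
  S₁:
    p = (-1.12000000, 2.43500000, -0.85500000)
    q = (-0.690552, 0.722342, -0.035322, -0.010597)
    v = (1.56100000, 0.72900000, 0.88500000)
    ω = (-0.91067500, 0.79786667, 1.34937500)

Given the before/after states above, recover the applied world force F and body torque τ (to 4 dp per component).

F = (-3.9000, 2.9000, -1.5000)
τ = (-0.0700, 0.2000, 0.1500)

Δω = ω₁−ω₀ = (-0.01067500, 0.09786667, 0.04937500)
gyro term ω₀×Iω₀ = (-0.0273, -0.0936, 0.0315)
applied torque τ = (-0.0700, 0.2000, 0.1500)
Δv = v₁−v₀ = (-0.03900000, 0.02900000, -0.01500000)
F = m·Δv/dt = (-3.9000, 2.9000, -1.5000)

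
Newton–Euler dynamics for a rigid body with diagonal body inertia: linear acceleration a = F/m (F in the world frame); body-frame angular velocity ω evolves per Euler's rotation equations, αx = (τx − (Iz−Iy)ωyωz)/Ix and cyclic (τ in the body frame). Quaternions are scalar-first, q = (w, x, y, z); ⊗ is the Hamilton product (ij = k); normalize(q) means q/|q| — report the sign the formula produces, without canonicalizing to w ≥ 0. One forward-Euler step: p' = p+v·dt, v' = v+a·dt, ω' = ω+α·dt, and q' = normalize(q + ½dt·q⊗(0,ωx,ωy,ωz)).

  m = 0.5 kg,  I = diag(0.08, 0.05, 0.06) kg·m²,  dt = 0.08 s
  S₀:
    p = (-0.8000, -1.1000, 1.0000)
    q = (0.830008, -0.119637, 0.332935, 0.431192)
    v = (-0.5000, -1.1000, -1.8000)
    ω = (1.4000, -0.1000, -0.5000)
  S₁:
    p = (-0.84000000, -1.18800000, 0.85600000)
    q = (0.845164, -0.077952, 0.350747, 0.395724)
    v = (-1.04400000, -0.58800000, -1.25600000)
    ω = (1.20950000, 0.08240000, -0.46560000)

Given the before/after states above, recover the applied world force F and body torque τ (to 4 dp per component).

ω₁ − ω₀ = (-0.19050000, 0.18240000, 0.03440000)
gyro term ω₀×Iω₀ = (0.0005, -0.0140, 0.0042)
I·α + gyro = (-0.1900, 0.1000, 0.0300)
velocity change Δv = (-0.54400000, 0.51200000, 0.54400000)
m·(v₁−v₀)/dt = (-3.4000, 3.2000, 3.4000)

F = (-3.4000, 3.2000, 3.4000)
τ = (-0.1900, 0.1000, 0.0300)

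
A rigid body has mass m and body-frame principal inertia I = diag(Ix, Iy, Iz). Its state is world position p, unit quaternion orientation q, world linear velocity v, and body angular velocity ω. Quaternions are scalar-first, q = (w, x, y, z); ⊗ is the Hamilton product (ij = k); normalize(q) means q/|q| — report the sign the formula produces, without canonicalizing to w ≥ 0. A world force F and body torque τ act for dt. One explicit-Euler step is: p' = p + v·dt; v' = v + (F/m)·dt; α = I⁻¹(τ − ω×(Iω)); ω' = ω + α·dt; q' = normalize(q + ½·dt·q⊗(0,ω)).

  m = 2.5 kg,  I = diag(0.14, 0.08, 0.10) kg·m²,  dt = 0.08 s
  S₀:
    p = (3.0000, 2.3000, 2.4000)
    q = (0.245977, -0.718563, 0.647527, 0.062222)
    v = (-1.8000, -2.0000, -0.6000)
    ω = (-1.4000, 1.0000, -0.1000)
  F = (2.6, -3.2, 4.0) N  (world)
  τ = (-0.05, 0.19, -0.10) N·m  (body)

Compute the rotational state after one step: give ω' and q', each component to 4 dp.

angular accel α = (-0.3429, 2.3050, -1.8400)
ω' = ω + α·dt = (-1.4274, 1.1844, -0.2472)
2q̇ = q⊗(0,ω) = (-1.6472930, -0.4713425, 0.0870099, 0.1633771)
q + ½dt·q⊗(0,ω), renormalized = (0.1797, -0.7357, 0.6495, 0.0686)

ω' = (-1.4274, 1.1844, -0.2472)
q' = (0.1797, -0.7357, 0.6495, 0.0686)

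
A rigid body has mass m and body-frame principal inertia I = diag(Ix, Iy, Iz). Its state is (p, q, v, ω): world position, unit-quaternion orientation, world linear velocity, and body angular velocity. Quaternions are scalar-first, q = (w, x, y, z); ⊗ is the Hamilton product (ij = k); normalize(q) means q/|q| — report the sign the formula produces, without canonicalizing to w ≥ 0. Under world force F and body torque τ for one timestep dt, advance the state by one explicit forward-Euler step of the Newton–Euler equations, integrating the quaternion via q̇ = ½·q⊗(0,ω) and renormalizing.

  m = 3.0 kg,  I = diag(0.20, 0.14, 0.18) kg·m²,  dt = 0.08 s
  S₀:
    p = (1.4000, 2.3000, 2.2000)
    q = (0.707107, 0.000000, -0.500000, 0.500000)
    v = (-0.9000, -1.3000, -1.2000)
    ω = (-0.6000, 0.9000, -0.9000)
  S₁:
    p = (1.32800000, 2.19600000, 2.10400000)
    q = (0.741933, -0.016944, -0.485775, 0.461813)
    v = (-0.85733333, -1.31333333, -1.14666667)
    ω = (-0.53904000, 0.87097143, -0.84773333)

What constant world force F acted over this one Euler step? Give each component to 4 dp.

F = (1.6000, -0.5000, 2.0000)

v₁ − v₀ = (0.04266667, -0.01333333, 0.05333333)
applied force F = (1.6000, -0.5000, 2.0000)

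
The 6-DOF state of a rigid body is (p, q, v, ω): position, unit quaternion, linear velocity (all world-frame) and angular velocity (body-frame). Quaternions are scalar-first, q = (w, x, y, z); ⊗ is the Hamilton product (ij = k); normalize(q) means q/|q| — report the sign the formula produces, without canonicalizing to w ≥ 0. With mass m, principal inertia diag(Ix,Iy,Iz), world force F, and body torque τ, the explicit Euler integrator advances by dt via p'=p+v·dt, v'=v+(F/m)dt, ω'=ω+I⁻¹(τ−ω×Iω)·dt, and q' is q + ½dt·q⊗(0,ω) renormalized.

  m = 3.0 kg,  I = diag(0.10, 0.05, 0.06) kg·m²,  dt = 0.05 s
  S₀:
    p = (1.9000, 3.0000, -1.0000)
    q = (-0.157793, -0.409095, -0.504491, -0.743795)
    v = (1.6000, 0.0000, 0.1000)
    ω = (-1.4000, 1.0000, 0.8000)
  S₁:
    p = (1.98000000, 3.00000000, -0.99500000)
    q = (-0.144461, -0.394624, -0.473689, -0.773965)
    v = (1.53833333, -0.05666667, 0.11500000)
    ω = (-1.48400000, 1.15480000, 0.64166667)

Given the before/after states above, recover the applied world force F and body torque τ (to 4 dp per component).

F = (-3.7000, -3.4000, 0.9000)
τ = (-0.1600, 0.1100, -0.1200)

Δω = ω₁−ω₀ = (-0.08400000, 0.15480000, -0.15833333)
precession coupling = (0.0080, -0.0448, 0.0700)
applied torque τ = (-0.1600, 0.1100, -0.1200)
velocity change Δv = (-0.06166667, -0.05666667, 0.01500000)
m·(v₁−v₀)/dt = (-3.7000, -3.4000, 0.9000)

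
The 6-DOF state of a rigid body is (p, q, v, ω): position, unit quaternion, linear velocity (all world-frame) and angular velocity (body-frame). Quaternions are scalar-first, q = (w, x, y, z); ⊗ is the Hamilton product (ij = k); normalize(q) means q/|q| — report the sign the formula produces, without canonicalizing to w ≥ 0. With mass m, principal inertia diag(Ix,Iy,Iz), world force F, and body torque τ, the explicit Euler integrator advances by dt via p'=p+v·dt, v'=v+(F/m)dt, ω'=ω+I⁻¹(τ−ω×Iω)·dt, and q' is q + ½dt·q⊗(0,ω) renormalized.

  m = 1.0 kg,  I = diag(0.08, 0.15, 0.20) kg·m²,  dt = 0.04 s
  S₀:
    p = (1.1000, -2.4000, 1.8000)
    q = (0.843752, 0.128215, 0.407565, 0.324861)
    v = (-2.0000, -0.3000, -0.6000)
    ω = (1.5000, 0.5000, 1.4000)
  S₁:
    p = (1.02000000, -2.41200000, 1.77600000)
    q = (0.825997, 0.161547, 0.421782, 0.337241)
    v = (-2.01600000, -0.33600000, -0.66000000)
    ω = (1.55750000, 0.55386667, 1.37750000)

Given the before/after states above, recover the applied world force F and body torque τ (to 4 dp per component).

F = (-0.4000, -0.9000, -1.5000)
τ = (0.1500, -0.0500, -0.0600)

rate change Δω = (0.05750000, 0.05386667, -0.02250000)
ω₀×(Iω₀) = (0.0350, -0.2520, 0.0525)
τ = I·(Δω/dt) + ω₀×(Iω₀) = (0.1500, -0.0500, -0.0600)
Δv = v₁−v₀ = (-0.01600000, -0.03600000, -0.06000000)
applied force F = (-0.4000, -0.9000, -1.5000)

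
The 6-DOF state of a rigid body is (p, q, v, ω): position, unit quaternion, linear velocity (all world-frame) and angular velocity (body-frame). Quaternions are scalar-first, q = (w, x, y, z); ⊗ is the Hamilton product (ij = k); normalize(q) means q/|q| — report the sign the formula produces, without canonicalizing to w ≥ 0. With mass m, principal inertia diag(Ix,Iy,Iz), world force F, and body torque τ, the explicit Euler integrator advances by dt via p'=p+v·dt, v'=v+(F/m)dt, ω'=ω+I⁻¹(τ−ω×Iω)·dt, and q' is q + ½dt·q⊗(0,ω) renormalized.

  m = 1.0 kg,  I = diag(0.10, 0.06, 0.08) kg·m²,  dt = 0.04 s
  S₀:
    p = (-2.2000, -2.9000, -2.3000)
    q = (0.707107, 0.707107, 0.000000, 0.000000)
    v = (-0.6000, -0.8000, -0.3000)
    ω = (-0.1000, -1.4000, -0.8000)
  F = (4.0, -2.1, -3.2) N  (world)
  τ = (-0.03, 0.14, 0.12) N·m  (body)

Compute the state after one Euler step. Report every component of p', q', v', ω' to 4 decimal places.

p' = (-2.2240, -2.9320, -2.3120)
q' = (0.7082, 0.7053, -0.0085, -0.0311)
v' = (-0.4400, -0.8840, -0.4280)
ω' = (-0.1210, -1.3077, -0.7372)

precession coupling ω×(Iω) = (0.0224, 0.0016, -0.0056)
(τ − ω×Iω)/I = (-0.5240, 2.3067, 1.5700)
ω + α·dt = (-0.1210, -1.3077, -0.7372)
Hamilton product q⊗(0,ω) = (0.0707107, -0.0707107, -0.4242642, -1.5556354)
updated quaternion q' = (0.7082, 0.7053, -0.0085, -0.0311)
linear accel F/m = (4.0000, -2.1000, -3.2000)
p + v·dt = (-2.2240, -2.9320, -2.3120)
new velocity v' = (-0.4400, -0.8840, -0.4280)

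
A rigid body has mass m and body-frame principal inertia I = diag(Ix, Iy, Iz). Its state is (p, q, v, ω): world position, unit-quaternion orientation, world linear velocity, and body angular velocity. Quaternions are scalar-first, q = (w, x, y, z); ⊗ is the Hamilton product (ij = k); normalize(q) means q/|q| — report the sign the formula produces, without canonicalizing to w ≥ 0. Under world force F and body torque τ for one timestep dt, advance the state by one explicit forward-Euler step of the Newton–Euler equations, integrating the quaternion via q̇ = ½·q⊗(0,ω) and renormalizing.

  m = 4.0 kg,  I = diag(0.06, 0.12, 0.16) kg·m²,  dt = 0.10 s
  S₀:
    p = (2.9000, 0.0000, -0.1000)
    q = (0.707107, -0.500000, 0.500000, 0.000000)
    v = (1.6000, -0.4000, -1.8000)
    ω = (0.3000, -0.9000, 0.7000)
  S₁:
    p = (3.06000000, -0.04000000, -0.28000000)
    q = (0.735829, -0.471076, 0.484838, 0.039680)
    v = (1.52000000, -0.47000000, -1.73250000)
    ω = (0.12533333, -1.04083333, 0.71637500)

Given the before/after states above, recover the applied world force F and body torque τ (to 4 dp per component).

v₁ − v₀ = (-0.08000000, -0.07000000, 0.06750000)
applied force F = (-3.2000, -2.8000, 2.7000)
ω₁ − ω₀ = (-0.17466667, -0.14083333, 0.01637500)
ω₀×(Iω₀) = (-0.0252, -0.0210, -0.0162)
applied torque τ = (-0.1300, -0.1900, 0.0100)

F = (-3.2000, -2.8000, 2.7000)
τ = (-0.1300, -0.1900, 0.0100)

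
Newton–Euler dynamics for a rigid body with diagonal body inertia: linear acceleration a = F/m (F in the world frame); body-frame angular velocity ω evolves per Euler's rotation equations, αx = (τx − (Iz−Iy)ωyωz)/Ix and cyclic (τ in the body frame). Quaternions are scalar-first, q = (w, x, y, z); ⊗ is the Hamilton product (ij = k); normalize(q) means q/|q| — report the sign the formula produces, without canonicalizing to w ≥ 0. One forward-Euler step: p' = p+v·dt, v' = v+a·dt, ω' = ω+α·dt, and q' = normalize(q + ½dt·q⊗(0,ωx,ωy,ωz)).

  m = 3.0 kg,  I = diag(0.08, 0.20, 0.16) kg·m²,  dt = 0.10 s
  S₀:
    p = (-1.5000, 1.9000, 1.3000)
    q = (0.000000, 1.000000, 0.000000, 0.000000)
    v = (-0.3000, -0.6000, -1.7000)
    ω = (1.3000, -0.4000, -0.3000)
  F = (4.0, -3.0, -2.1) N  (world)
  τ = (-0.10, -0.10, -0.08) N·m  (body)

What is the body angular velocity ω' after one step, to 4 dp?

ω' = (1.1810, -0.4656, -0.3110)

angular accel α = (-1.1900, -0.6560, -0.1100)
new body rate ω' = (1.1810, -0.4656, -0.3110)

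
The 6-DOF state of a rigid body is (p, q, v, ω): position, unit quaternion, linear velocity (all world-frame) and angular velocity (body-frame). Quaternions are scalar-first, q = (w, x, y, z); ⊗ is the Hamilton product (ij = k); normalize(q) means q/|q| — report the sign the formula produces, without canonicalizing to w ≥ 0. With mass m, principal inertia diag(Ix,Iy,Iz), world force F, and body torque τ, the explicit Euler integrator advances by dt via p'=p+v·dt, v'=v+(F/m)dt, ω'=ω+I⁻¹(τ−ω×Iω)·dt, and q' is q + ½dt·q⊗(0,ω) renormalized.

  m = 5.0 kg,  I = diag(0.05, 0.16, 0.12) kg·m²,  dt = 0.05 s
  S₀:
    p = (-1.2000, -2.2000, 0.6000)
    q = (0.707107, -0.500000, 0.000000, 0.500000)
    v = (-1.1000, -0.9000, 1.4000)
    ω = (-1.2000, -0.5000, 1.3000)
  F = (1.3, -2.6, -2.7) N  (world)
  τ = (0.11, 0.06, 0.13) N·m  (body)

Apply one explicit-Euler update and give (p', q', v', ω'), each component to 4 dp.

p' = (-1.2550, -2.2450, 0.6700)
q' = (0.6751, -0.5144, -0.0076, 0.5287)
v' = (-1.0870, -0.9260, 1.3730)
ω' = (-1.1160, -0.5154, 1.3267)

linear accel F/m = (0.2600, -0.5200, -0.5400)
new position p' = (-1.2550, -2.2450, 0.6700)
v' = v + a·dt = (-1.0870, -0.9260, 1.3730)
(τ − ω×Iω)/I = (1.6800, -0.3075, 0.5333)
ω + α·dt = (-1.1160, -0.5154, 1.3267)
2q̇ = q⊗(0,ω) = (-1.2500000, -0.5985284, -0.3035535, 1.1692391)
updated quaternion q' = (0.6751, -0.5144, -0.0076, 0.5287)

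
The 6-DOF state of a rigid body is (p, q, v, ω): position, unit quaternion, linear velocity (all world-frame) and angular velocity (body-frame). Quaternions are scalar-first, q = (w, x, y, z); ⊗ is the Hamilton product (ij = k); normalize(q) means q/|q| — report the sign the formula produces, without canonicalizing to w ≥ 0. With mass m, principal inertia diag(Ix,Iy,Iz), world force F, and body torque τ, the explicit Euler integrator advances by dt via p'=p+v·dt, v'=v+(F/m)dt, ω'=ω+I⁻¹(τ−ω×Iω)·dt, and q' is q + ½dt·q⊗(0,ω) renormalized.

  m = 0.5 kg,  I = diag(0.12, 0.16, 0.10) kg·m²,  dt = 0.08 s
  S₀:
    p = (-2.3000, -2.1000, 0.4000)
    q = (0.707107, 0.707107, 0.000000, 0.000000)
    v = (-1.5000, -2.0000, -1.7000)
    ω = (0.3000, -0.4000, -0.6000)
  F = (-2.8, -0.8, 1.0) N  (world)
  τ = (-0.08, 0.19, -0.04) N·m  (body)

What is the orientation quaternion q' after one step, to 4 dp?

q' = (0.6983, 0.7152, 0.0057, -0.0283)

q⊗(0,ω) = (-0.2121321, 0.2121321, 0.1414214, -0.7071070)
q + ½dt·q⊗(0,ω), renormalized = (0.6983, 0.7152, 0.0057, -0.0283)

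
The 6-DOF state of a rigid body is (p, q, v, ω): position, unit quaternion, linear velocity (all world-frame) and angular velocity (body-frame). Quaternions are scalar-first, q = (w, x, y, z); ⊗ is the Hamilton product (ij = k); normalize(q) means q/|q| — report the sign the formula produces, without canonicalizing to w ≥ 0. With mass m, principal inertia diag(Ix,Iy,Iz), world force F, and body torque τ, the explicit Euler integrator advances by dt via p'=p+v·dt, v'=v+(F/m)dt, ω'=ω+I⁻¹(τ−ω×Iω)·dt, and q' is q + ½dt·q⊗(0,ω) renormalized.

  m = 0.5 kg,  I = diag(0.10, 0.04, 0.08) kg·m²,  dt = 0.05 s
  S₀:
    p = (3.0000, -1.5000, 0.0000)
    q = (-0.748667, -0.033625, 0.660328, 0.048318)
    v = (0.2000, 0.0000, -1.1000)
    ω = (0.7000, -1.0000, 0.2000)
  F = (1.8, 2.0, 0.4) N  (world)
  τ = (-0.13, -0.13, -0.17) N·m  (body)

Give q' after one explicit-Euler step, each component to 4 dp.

q' = (-0.7315, -0.0422, 0.6797, 0.0338)

q⊗(0,ω) = (0.6742019, -0.3436833, 0.7892146, -0.5783380)
q' = normalize(q + ½dt·q⊗(0,ω)) = (-0.7315, -0.0422, 0.6797, 0.0338)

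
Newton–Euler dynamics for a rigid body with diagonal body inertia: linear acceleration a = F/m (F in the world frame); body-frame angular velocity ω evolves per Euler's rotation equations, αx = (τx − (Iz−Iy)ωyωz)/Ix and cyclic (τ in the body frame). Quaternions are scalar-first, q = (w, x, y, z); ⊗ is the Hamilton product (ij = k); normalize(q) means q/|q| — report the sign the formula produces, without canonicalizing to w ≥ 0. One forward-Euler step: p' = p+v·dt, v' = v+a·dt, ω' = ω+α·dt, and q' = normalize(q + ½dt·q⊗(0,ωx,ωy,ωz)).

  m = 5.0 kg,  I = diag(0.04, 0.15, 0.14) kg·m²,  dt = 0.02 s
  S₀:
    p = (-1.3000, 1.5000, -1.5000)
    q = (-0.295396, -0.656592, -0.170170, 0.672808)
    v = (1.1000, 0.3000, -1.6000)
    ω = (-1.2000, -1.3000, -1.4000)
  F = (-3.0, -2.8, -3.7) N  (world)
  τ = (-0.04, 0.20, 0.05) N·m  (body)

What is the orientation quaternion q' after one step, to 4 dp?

Hamilton product q⊗(0,ω) = (-0.0672002, 1.4673636, -1.3425836, 1.0629200)
q' = normalize(q + ½dt·q⊗(0,ω)) = (-0.2960, -0.6418, -0.1835, 0.6833)

q' = (-0.2960, -0.6418, -0.1835, 0.6833)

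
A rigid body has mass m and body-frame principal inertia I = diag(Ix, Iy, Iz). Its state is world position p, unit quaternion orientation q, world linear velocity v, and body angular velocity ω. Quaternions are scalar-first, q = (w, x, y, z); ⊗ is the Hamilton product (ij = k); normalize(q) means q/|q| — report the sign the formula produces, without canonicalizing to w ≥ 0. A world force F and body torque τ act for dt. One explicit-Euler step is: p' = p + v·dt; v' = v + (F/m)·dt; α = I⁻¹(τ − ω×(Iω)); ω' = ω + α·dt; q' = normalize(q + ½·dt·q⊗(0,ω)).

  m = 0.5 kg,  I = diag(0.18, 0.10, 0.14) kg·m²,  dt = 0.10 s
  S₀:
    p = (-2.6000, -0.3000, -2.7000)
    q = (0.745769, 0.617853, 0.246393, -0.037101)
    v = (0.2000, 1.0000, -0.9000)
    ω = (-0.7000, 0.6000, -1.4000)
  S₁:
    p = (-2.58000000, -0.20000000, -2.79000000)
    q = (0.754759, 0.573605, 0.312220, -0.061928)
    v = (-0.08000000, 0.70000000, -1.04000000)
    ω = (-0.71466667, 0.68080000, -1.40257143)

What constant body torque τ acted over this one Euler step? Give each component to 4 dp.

τ = (-0.0600, 0.1200, 0.0300)

Δω = ω₁−ω₀ = (-0.01466667, 0.08080000, -0.00257143)
gyro term ω₀×Iω₀ = (-0.0336, 0.0392, 0.0336)
applied torque τ = (-0.0600, 0.1200, 0.0300)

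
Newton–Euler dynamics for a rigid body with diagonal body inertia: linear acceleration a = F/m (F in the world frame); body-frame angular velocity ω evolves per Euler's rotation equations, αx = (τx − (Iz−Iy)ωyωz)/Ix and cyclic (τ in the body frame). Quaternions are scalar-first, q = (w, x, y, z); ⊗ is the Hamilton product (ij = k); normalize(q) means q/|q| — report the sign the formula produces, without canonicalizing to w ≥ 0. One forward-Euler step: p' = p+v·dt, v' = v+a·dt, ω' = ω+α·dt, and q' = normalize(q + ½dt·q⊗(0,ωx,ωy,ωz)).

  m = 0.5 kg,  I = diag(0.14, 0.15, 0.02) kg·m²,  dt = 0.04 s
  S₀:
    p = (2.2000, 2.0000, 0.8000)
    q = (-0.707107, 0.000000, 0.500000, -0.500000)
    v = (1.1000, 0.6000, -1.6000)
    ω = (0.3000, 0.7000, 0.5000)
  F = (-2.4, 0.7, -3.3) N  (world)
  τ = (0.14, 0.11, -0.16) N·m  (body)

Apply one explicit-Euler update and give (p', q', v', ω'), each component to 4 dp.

ω×(Iω) gyroscopic = (-0.0455, 0.0180, 0.0021)
angular accel α = (1.3250, 0.6133, -8.1050)
ω + α·dt = (0.3530, 0.7245, 0.1758)
Hamilton product q⊗(0,ω) = (-0.1000000, 0.3878679, -0.6449749, -0.5035535)
q' = normalize(q + ½dt·q⊗(0,ω)) = (-0.7090, 0.0078, 0.4870, -0.5100)
new position p' = (2.2440, 2.0240, 0.7360)
new velocity v' = (0.9080, 0.6560, -1.8640)

p' = (2.2440, 2.0240, 0.7360)
q' = (-0.7090, 0.0078, 0.4870, -0.5100)
v' = (0.9080, 0.6560, -1.8640)
ω' = (0.3530, 0.7245, 0.1758)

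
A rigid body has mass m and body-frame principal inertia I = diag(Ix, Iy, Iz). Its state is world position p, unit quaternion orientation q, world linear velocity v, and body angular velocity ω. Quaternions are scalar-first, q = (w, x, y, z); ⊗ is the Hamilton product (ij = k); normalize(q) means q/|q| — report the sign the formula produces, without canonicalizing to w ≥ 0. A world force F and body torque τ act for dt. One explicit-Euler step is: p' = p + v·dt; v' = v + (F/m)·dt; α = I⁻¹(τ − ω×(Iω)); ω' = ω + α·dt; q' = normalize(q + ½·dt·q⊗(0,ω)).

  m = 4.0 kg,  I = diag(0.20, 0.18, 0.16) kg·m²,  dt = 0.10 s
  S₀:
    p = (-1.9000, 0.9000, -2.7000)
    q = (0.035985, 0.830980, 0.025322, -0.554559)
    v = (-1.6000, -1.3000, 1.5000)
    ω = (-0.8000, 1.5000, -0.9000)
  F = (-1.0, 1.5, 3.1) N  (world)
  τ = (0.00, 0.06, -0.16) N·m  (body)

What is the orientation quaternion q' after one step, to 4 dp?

q' = (0.0422, 0.8660, 0.0872, -0.4906)

Hamilton product q⊗(0,ω) = (0.1276979, 0.7802607, 1.2455067, 1.2343411)
updated quaternion q' = (0.0422, 0.8660, 0.0872, -0.4906)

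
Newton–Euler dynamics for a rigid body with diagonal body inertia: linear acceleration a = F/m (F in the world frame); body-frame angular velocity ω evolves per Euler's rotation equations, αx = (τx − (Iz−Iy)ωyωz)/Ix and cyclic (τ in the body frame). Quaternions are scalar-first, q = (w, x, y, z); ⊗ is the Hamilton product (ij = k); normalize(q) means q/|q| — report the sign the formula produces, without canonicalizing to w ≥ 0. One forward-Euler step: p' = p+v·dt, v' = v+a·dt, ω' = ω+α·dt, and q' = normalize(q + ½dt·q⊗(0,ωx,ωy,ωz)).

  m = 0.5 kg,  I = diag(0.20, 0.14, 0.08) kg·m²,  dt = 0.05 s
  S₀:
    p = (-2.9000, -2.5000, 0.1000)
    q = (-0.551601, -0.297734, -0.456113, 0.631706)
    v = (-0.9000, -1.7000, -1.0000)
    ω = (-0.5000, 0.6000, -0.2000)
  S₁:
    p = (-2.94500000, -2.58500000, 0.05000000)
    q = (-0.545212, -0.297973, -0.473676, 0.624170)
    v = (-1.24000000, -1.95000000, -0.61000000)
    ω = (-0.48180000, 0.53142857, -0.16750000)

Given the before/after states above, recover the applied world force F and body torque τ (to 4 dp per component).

F = (-3.4000, -2.5000, 3.9000)
τ = (0.0800, -0.1800, 0.0700)

rate change Δω = (0.01820000, -0.06857143, 0.03250000)
ω₀×(Iω₀) = (0.0072, 0.0120, 0.0180)
applied torque τ = (0.0800, -0.1800, 0.0700)
v₁ − v₀ = (-0.34000000, -0.25000000, 0.39000000)
F = m·Δv/dt = (-3.4000, -2.5000, 3.9000)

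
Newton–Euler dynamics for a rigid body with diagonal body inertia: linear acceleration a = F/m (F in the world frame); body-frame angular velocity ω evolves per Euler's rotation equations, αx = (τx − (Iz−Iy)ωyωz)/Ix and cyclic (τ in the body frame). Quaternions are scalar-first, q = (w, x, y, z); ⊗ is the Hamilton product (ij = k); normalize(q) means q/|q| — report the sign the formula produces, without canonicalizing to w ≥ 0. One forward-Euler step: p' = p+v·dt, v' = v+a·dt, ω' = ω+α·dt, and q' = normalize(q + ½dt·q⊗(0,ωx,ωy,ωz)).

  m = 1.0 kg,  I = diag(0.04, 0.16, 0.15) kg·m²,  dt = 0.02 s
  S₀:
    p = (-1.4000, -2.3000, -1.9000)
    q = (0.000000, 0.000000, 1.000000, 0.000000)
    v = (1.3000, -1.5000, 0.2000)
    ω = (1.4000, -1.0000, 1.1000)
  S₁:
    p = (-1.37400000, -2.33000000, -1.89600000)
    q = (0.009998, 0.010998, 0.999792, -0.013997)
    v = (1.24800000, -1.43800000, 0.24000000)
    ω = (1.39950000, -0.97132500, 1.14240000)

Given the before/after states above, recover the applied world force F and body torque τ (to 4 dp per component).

F = (-2.6000, 3.1000, 2.0000)
τ = (0.0100, 0.0600, 0.1500)

rate change Δω = (-0.00050000, 0.02867500, 0.04240000)
precession coupling = (0.0110, -0.1694, -0.1680)
applied torque τ = (0.0100, 0.0600, 0.1500)
v₁ − v₀ = (-0.05200000, 0.06200000, 0.04000000)
m·(v₁−v₀)/dt = (-2.6000, 3.1000, 2.0000)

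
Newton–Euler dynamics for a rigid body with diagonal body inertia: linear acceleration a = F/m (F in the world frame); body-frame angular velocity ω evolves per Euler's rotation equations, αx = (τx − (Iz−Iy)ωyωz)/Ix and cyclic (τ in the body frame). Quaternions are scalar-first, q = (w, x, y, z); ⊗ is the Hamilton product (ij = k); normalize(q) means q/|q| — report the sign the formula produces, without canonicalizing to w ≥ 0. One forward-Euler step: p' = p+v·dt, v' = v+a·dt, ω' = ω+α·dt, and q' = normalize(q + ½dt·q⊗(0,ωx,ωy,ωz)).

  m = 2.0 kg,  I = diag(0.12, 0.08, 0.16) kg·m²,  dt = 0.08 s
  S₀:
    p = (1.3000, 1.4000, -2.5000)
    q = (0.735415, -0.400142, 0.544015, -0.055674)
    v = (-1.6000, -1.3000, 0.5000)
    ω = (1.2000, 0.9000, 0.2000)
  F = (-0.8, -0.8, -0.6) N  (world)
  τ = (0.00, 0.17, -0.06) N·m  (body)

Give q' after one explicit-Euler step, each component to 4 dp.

q' = (0.7341, -0.3578, 0.5700, -0.0901)

q⊗(0,ω) = (0.0016917, 1.0414076, 0.6750931, -0.8658628)
q + ½dt·q⊗(0,ω), renormalized = (0.7341, -0.3578, 0.5700, -0.0901)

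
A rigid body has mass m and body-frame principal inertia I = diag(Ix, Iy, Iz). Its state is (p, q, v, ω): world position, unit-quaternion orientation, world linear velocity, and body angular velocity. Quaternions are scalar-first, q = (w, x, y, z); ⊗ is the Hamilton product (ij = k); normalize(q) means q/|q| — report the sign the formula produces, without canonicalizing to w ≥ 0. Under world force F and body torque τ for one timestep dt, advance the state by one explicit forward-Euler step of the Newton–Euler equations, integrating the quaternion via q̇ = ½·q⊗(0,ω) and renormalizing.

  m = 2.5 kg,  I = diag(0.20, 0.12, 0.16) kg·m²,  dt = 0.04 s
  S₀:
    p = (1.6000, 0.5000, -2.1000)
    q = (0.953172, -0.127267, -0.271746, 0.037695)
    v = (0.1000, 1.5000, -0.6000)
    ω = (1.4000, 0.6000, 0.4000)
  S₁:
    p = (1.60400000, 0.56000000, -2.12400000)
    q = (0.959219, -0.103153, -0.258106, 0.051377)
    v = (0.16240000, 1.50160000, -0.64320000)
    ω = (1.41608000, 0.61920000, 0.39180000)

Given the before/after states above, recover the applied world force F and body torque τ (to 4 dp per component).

velocity change Δv = (0.06240000, 0.00160000, -0.04320000)
F = m·Δv/dt = (3.9000, 0.1000, -2.7000)
ω₁ − ω₀ = (0.01608000, 0.01920000, -0.00820000)
gyro term ω₀×Iω₀ = (0.0096, 0.0224, -0.0672)
τ = I·(Δω/dt) + ω₀×(Iω₀) = (0.0900, 0.0800, -0.1000)

F = (3.9000, 0.1000, -2.7000)
τ = (0.0900, 0.0800, -0.1000)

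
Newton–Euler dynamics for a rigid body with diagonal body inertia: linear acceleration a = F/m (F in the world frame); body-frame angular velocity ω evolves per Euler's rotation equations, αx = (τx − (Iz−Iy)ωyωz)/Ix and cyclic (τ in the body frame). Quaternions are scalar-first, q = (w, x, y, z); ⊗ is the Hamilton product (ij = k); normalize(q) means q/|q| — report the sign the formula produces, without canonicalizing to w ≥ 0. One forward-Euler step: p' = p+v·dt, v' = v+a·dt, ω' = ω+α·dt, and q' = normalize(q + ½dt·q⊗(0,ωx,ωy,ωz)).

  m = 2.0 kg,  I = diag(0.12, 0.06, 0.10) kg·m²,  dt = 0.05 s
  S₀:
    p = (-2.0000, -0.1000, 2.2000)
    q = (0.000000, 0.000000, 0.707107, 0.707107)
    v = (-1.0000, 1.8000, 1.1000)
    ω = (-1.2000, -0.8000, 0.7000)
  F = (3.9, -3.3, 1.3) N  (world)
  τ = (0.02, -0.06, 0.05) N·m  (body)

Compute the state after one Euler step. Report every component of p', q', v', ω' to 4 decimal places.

p' = (-2.0500, -0.0100, 2.2550)
q' = (0.0018, 0.0265, 0.6853, 0.7277)
v' = (-0.9025, 1.7175, 1.1325)
ω' = (-1.1823, -0.8360, 0.7538)

precession coupling ω×(Iω) = (-0.0224, -0.0168, -0.0576)
α = I⁻¹(τ − ω×Iω) = (0.3533, -0.7200, 1.0760)
ω + α·dt = (-1.1823, -0.8360, 0.7538)
Hamilton product q⊗(0,ω) = (0.0707107, 1.0606605, -0.8485284, 0.8485284)
q' = normalize(q + ½dt·q⊗(0,ω)) = (0.0018, 0.0265, 0.6853, 0.7277)
p + v·dt = (-2.0500, -0.0100, 2.2550)
new velocity v' = (-0.9025, 1.7175, 1.1325)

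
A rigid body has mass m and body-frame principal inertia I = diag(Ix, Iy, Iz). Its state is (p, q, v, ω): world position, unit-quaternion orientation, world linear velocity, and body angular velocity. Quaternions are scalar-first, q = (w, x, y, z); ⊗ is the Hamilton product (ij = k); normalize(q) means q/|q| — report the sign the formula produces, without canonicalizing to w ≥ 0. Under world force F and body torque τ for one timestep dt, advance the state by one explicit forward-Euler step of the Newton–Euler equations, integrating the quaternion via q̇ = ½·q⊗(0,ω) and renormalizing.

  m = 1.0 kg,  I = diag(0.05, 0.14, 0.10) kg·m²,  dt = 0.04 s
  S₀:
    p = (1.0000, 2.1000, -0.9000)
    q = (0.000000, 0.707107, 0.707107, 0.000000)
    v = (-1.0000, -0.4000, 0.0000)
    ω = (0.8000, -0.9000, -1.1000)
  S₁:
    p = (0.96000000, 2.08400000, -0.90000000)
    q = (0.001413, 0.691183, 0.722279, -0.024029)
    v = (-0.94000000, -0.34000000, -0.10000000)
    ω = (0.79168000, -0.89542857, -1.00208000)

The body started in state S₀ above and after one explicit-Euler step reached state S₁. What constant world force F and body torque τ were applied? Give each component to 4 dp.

Δv = v₁−v₀ = (0.06000000, 0.06000000, -0.10000000)
m·(v₁−v₀)/dt = (1.5000, 1.5000, -2.5000)
rate change Δω = (-0.00832000, 0.00457143, 0.09792000)
gyro term ω₀×Iω₀ = (-0.0396, 0.0440, -0.0648)
I·α + gyro = (-0.0500, 0.0600, 0.1800)

F = (1.5000, 1.5000, -2.5000)
τ = (-0.0500, 0.0600, 0.1800)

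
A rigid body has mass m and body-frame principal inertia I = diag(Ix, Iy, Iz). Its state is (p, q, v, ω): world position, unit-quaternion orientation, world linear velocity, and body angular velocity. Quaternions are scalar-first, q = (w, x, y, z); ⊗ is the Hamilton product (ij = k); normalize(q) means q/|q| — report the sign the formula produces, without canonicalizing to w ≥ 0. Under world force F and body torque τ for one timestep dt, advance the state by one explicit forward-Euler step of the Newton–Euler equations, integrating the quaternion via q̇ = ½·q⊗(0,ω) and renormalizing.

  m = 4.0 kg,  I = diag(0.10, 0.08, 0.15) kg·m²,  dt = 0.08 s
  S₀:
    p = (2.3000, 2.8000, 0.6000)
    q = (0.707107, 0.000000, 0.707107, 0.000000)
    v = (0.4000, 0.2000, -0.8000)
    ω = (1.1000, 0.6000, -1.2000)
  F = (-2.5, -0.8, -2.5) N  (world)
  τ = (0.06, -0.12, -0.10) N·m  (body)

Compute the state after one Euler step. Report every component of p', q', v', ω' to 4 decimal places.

p' = (2.3320, 2.8160, 0.5360)
q' = (0.6885, -0.0028, 0.7223, -0.0649)
v' = (0.3500, 0.1840, -0.8500)
ω' = (1.1883, 0.4140, -1.2463)

precession coupling ω×(Iω) = (-0.0504, 0.0660, -0.0132)
(τ − ω×Iω)/I = (1.1040, -2.3250, -0.5787)
ω + α·dt = (1.1883, 0.4140, -1.2463)
Hamilton product q⊗(0,ω) = (-0.4242642, -0.0707107, 0.4242642, -1.6263461)
updated quaternion q' = (0.6885, -0.0028, 0.7223, -0.0649)
p + v·dt = (2.3320, 2.8160, 0.5360)
new velocity v' = (0.3500, 0.1840, -0.8500)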